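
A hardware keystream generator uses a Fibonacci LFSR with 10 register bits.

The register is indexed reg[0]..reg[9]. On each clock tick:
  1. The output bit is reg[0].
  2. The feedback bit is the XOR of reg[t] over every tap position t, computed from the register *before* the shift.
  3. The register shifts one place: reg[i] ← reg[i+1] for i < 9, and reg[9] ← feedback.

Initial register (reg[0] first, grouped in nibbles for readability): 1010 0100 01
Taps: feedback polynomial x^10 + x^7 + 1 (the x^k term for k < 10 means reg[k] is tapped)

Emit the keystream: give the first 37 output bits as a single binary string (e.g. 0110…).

step | reg (before) | out | fb
   0 | 1010010001 | 1 | 1
   1 | 0100100011 | 0 | 0
   2 | 1001000110 | 1 | 0
   3 | 0010001100 | 0 | 1
   4 | 0100011001 | 0 | 0
   5 | 1000110010 | 1 | 1
   6 | 0001100101 | 0 | 1
   7 | 0011001011 | 0 | 0
   8 | 0110010110 | 0 | 1
   9 | 1100101101 | 1 | 0
  10 | 1001011010 | 1 | 1
  11 | 0010110101 | 0 | 1
  12 | 0101101011 | 0 | 0
  13 | 1011010110 | 1 | 0
  14 | 0110101100 | 0 | 1
  15 | 1101011001 | 1 | 1
  16 | 1010110011 | 1 | 1
  17 | 0101100111 | 0 | 1
  18 | 1011001111 | 1 | 0
  19 | 0110011110 | 0 | 1
  20 | 1100111101 | 1 | 0
  21 | 1001111010 | 1 | 1
  22 | 0011110101 | 0 | 1
  23 | 0111101011 | 0 | 0
  24 | 1111010110 | 1 | 0
  25 | 1110101100 | 1 | 0
  26 | 1101011000 | 1 | 1
  27 | 1010110001 | 1 | 1
  28 | 0101100011 | 0 | 0
  29 | 1011000110 | 1 | 0
  30 | 0110001100 | 0 | 1
  31 | 1100011001 | 1 | 1
  32 | 1000110011 | 1 | 1
  33 | 0001100111 | 0 | 1
  34 | 0011001111 | 0 | 1
  35 | 0110011111 | 0 | 1
  36 | 1100111111 | 1 | 0

1010010001100101101011001111010110001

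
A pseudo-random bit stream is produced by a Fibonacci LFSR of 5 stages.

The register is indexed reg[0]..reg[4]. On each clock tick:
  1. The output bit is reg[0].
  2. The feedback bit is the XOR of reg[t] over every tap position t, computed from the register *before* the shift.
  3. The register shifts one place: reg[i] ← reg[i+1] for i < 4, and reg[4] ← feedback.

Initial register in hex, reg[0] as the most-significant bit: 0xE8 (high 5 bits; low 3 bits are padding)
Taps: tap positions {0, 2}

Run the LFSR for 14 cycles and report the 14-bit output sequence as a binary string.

k : reg_k → out_k, fb_k
0: 11101 → 1, fb=0
1: 11010 → 1, fb=1
2: 10101 → 1, fb=0
3: 01010 → 0, fb=0
4: 10100 → 1, fb=0
5: 01000 → 0, fb=0
6: 10000 → 1, fb=1
7: 00001 → 0, fb=0
8: 00010 → 0, fb=0
9: 00100 → 0, fb=1
10: 01001 → 0, fb=0
11: 10010 → 1, fb=1
12: 00101 → 0, fb=1
13: 01011 → 0, fb=0

11101010000100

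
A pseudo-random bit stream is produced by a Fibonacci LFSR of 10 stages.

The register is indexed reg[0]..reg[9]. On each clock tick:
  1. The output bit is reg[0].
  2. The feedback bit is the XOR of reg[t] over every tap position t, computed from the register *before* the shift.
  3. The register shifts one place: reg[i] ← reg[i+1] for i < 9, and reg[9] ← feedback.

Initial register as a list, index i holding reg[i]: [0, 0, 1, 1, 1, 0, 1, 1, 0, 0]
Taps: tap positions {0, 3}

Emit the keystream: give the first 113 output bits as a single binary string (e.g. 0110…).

k : reg_k → out_k, fb_k
0: 0011101100 → 0, fb=1
1: 0111011001 → 0, fb=1
2: 1110110011 → 1, fb=1
3: 1101100111 → 1, fb=0
4: 1011001110 → 1, fb=0
5: 0110011100 → 0, fb=0
6: 1100111000 → 1, fb=1
7: 1001110001 → 1, fb=0
8: 0011100010 → 0, fb=1
9: 0111000101 → 0, fb=1
10: 1110001011 → 1, fb=1
11: 1100010111 → 1, fb=1
12: 1000101111 → 1, fb=1
13: 0001011111 → 0, fb=1
14: 0010111111 → 0, fb=0
15: 0101111110 → 0, fb=1
16: 1011111101 → 1, fb=0
17: 0111111010 → 0, fb=1
18: 1111110101 → 1, fb=0
19: 1111101010 → 1, fb=0
20: 1111010100 → 1, fb=0
21: 1110101000 → 1, fb=1
22: 1101010001 → 1, fb=0
23: 1010100010 → 1, fb=1
24: 0101000101 → 0, fb=1
25: 1010001011 → 1, fb=1
26: 0100010111 → 0, fb=0
27: 1000101110 → 1, fb=1
28: 0001011101 → 0, fb=1
29: 0010111011 → 0, fb=0
30: 0101110110 → 0, fb=1
31: 1011101101 → 1, fb=0
32: 0111011010 → 0, fb=1
33: 1110110101 → 1, fb=1
34: 1101101011 → 1, fb=0
35: 1011010110 → 1, fb=0
36: 0110101100 → 0, fb=0
37: 1101011000 → 1, fb=0
38: 1010110000 → 1, fb=1
39: 0101100001 → 0, fb=1
40: 1011000011 → 1, fb=0
41: 0110000110 → 0, fb=0
42: 1100001100 → 1, fb=1
43: 1000011001 → 1, fb=1
44: 0000110011 → 0, fb=0
45: 0001100110 → 0, fb=1
46: 0011001101 → 0, fb=1
47: 0110011011 → 0, fb=0
48: 1100110110 → 1, fb=1
49: 1001101101 → 1, fb=0
50: 0011011010 → 0, fb=1
51: 0110110101 → 0, fb=0
52: 1101101010 → 1, fb=0
53: 1011010100 → 1, fb=0
54: 0110101000 → 0, fb=0
55: 1101010000 → 1, fb=0
56: 1010100000 → 1, fb=1
57: 0101000001 → 0, fb=1
58: 1010000011 → 1, fb=1
59: 0100000111 → 0, fb=0
60: 1000001110 → 1, fb=1
61: 0000011101 → 0, fb=0
62: 0000111010 → 0, fb=0
63: 0001110100 → 0, fb=1
64: 0011101001 → 0, fb=1
65: 0111010011 → 0, fb=1
66: 1110100111 → 1, fb=1
67: 1101001111 → 1, fb=0
68: 1010011110 → 1, fb=1
69: 0100111101 → 0, fb=0
70: 1001111010 → 1, fb=0
71: 0011110100 → 0, fb=1
72: 0111101001 → 0, fb=1
73: 1111010011 → 1, fb=0
74: 1110100110 → 1, fb=1
75: 1101001101 → 1, fb=0
76: 1010011010 → 1, fb=1
77: 0100110101 → 0, fb=0
78: 1001101010 → 1, fb=0
79: 0011010100 → 0, fb=1
80: 0110101001 → 0, fb=0
81: 1101010010 → 1, fb=0
82: 1010100100 → 1, fb=1
83: 0101001001 → 0, fb=1
84: 1010010011 → 1, fb=1
85: 0100100111 → 0, fb=0
86: 1001001110 → 1, fb=0
87: 0010011100 → 0, fb=0
88: 0100111000 → 0, fb=0
89: 1001110000 → 1, fb=0
90: 0011100000 → 0, fb=1
91: 0111000001 → 0, fb=1
92: 1110000011 → 1, fb=1
93: 1100000111 → 1, fb=1
94: 1000001111 → 1, fb=1
95: 0000011111 → 0, fb=0
96: 0000111110 → 0, fb=0
97: 0001111100 → 0, fb=1
98: 0011111001 → 0, fb=1
99: 0111110011 → 0, fb=1
100: 1111100111 → 1, fb=0
101: 1111001110 → 1, fb=0
102: 1110011100 → 1, fb=1
103: 1100111001 → 1, fb=1
104: 1001110011 → 1, fb=0
105: 0011100110 → 0, fb=1
106: 0111001101 → 0, fb=1
107: 1110011011 → 1, fb=1
108: 1100110111 → 1, fb=1
109: 1001101111 → 1, fb=0
110: 0011011110 → 0, fb=1
111: 0110111101 → 0, fb=0
112: 1101111010 → 1, fb=0

00111011001110001011111101010001011101101011000011001101101010000011101001111010011010100100111000001111100111001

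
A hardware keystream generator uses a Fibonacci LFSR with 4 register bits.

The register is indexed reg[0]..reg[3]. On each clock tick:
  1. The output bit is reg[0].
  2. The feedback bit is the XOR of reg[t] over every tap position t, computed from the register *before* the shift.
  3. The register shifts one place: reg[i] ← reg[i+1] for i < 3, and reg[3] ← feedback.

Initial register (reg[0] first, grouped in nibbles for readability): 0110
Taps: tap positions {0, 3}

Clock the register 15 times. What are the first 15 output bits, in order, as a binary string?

step | reg (before) | out | fb
   0 | 0110 | 0 | 0
   1 | 1100 | 1 | 1
   2 | 1001 | 1 | 0
   3 | 0010 | 0 | 0
   4 | 0100 | 0 | 0
   5 | 1000 | 1 | 1
   6 | 0001 | 0 | 1
   7 | 0011 | 0 | 1
   8 | 0111 | 0 | 1
   9 | 1111 | 1 | 0
  10 | 1110 | 1 | 1
  11 | 1101 | 1 | 0
  12 | 1010 | 1 | 1
  13 | 0101 | 0 | 1
  14 | 1011 | 1 | 0

011001000111101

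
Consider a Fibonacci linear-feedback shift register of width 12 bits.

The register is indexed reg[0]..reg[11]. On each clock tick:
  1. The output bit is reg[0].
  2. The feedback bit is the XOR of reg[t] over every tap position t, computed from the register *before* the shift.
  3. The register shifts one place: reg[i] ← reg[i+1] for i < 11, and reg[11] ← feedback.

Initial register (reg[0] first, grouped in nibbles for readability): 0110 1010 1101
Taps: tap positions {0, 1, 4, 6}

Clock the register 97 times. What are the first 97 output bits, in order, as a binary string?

k : reg_k → out_k, fb_k
0: 011010101101 → 0, fb=1
1: 110101011011 → 1, fb=0
2: 101010110110 → 1, fb=1
3: 010101101101 → 0, fb=0
4: 101011011010 → 1, fb=0
5: 010110110100 → 0, fb=1
6: 101101101001 → 1, fb=0
7: 011011010010 → 0, fb=0
8: 110110100100 → 1, fb=0
9: 101101001000 → 1, fb=1
10: 011010010001 → 0, fb=0
11: 110100100010 → 1, fb=1
12: 101001000101 → 1, fb=1
13: 010010001011 → 0, fb=0
14: 100100010110 → 1, fb=1
15: 001000101101 → 0, fb=1
16: 010001011011 → 0, fb=1
17: 100010110111 → 1, fb=1
18: 000101101111 → 0, fb=1
19: 001011011111 → 0, fb=1
20: 010110111111 → 0, fb=1
21: 101101111111 → 1, fb=0
22: 011011111110 → 0, fb=1
23: 110111111101 → 1, fb=0
24: 101111111010 → 1, fb=1
25: 011111110101 → 0, fb=1
26: 111111101011 → 1, fb=0
27: 111111010110 → 1, fb=1
28: 111110101101 → 1, fb=0
29: 111101011010 → 1, fb=0
30: 111010110100 → 1, fb=0
31: 110101101000 → 1, fb=1
32: 101011010001 → 1, fb=0
33: 010110100010 → 0, fb=1
34: 101101000101 → 1, fb=1
35: 011010001011 → 0, fb=0
36: 110100010110 → 1, fb=0
37: 101000101100 → 1, fb=0
38: 010001011000 → 0, fb=1
39: 100010110001 → 1, fb=1
40: 000101100011 → 0, fb=1
41: 001011000111 → 0, fb=1
42: 010110001111 → 0, fb=0
43: 101100011110 → 1, fb=1
44: 011000111101 → 0, fb=0
45: 110001111010 → 1, fb=1
46: 100011110101 → 1, fb=1
47: 000111101011 → 0, fb=0
48: 001111010110 → 0, fb=1
49: 011110101101 → 0, fb=1
50: 111101011011 → 1, fb=0
51: 111010110110 → 1, fb=0
52: 110101101100 → 1, fb=1
53: 101011011001 → 1, fb=0
54: 010110110010 → 0, fb=1
55: 101101100101 → 1, fb=0
56: 011011001010 → 0, fb=0
57: 110110010100 → 1, fb=1
58: 101100101001 → 1, fb=0
59: 011001010010 → 0, fb=1
60: 110010100101 → 1, fb=0
61: 100101001010 → 1, fb=1
62: 001010010101 → 0, fb=1
63: 010100101011 → 0, fb=0
64: 101001010110 → 1, fb=1
65: 010010101101 → 0, fb=1
66: 100101011011 → 1, fb=1
67: 001010110111 → 0, fb=0
68: 010101101110 → 0, fb=0
69: 101011011100 → 1, fb=0
70: 010110111000 → 0, fb=1
71: 101101110001 → 1, fb=0
72: 011011100010 → 0, fb=1
73: 110111000101 → 1, fb=1
74: 101110001011 → 1, fb=0
75: 011100010110 → 0, fb=1
76: 111000101101 → 1, fb=1
77: 110001011011 → 1, fb=0
78: 100010110110 → 1, fb=1
79: 000101101101 → 0, fb=1
80: 001011011011 → 0, fb=1
81: 010110110111 → 0, fb=1
82: 101101101111 → 1, fb=0
83: 011011011110 → 0, fb=0
84: 110110111100 → 1, fb=0
85: 101101111000 → 1, fb=0
86: 011011110000 → 0, fb=1
87: 110111100001 → 1, fb=0
88: 101111000010 → 1, fb=0
89: 011110000100 → 0, fb=0
90: 111100001000 → 1, fb=0
91: 111000010000 → 1, fb=0
92: 110000100000 → 1, fb=1
93: 100001000001 → 1, fb=1
94: 000010000011 → 0, fb=1
95: 000100000111 → 0, fb=0
96: 001000001110 → 0, fb=0

0110101011011010010001011011111110101101000101100011110101101100101001010110111000101101101111000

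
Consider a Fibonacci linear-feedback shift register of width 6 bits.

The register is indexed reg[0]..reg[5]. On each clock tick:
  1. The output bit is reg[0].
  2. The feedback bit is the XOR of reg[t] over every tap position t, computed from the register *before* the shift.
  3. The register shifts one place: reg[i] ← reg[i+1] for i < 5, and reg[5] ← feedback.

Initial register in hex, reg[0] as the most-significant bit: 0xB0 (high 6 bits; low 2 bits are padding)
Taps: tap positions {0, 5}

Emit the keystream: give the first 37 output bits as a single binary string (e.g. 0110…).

step | reg (before) | out | fb
   0 | 101100 | 1 | 1
   1 | 011001 | 0 | 1
   2 | 110011 | 1 | 0
   3 | 100110 | 1 | 1
   4 | 001101 | 0 | 1
   5 | 011011 | 0 | 1
   6 | 110111 | 1 | 0
   7 | 101110 | 1 | 1
   8 | 011101 | 0 | 1
   9 | 111011 | 1 | 0
  10 | 110110 | 1 | 1
  11 | 101101 | 1 | 0
  12 | 011010 | 0 | 0
  13 | 110100 | 1 | 1
  14 | 101001 | 1 | 0
  15 | 010010 | 0 | 0
  16 | 100100 | 1 | 1
  17 | 001001 | 0 | 1
  18 | 010011 | 0 | 1
  19 | 100111 | 1 | 0
  20 | 001110 | 0 | 0
  21 | 011100 | 0 | 0
  22 | 111000 | 1 | 1
  23 | 110001 | 1 | 0
  24 | 100010 | 1 | 1
  25 | 000101 | 0 | 1
  26 | 001011 | 0 | 1
  27 | 010111 | 0 | 1
  28 | 101111 | 1 | 0
  29 | 011110 | 0 | 0
  30 | 111100 | 1 | 1
  31 | 111001 | 1 | 0
  32 | 110010 | 1 | 1
  33 | 100101 | 1 | 0
  34 | 001010 | 0 | 0
  35 | 010100 | 0 | 0
  36 | 101000 | 1 | 1

1011001101110110100100111000101111001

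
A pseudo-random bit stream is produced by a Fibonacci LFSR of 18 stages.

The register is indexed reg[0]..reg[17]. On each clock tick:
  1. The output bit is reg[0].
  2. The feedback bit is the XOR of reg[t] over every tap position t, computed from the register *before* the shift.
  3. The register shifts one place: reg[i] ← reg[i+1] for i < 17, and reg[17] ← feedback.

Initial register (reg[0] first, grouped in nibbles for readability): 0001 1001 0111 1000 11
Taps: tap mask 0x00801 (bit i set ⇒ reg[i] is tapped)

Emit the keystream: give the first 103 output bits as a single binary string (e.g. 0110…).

tick  register→output (feedback)
  0  000110010111100011→0 (1)
  1  001100101111000111→0 (1)
  2  011001011110001111→0 (0)
  3  110010111100011110→1 (1)
  4  100101111000111101→1 (1)
  5  001011110001111011→0 (1)
  6  010111100011110111→0 (1)
  7  101111000111101111→1 (0)
  8  011110001111011110→0 (1)
  9  111100011110111101→1 (1)
 10  111000111101111011→1 (0)
 11  110001111011110110→1 (0)
 12  100011110111101100→1 (0)
 13  000111101111011000→0 (1)
 14  001111011110110001→0 (0)
 15  011110111101100010→0 (1)
 16  111101111011000101→1 (0)
 17  111011110110001010→1 (1)
 18  110111101100010101→1 (1)
 19  101111011000101011→1 (1)
 20  011110110001010111→0 (1)
 21  111101100010101111→1 (1)
 22  111011000101011111→1 (0)
 23  110110001010111110→1 (1)
 24  101100010101111101→1 (0)
 25  011000101011111010→0 (1)
 26  110001010111110101→1 (0)
 27  100010101111101010→1 (0)
 28  000101011111010100→0 (1)
 29  001010111110101001→0 (0)
 30  010101111101010010→0 (1)
 31  101011111010100101→1 (1)
 32  010111110101001011→0 (1)
 33  101111101010010111→1 (1)
 34  011111010100101111→0 (0)
 35  111110101001011110→1 (0)
 36  111101010010111100→1 (1)
 37  111010100101111001→1 (0)
 38  110101001011110010→1 (0)
 39  101010010111100100→1 (0)
 40  010100101111001000→0 (1)
 41  101001011110010001→1 (1)
 42  010010111100100011→0 (0)
 43  100101111001000110→1 (0)
 44  001011110010001100→0 (0)
 45  010111100100011000→0 (0)
 46  101111001000110000→1 (1)
 47  011110010001100001→0 (1)
 48  111100100011000011→1 (0)
 49  111001000110000110→1 (1)
 50  110010001100001101→1 (1)
 51  100100011000011011→1 (1)
 52  001000110000110111→0 (0)
 53  010001100001101110→0 (1)
 54  100011000011011101→1 (0)
 55  000110000110111010→0 (0)
 56  001100001101110100→0 (1)
 57  011000011011101001→0 (1)
 58  110000110111010011→1 (0)
 59  100001101110100110→1 (1)
 60  000011011101001101→0 (1)
 61  000110111010011011→0 (0)
 62  001101110100110110→0 (0)
 63  011011101001101100→0 (1)
 64  110111010011011001→1 (0)
 65  101110100110110010→1 (1)
 66  011101001101100101→0 (1)
 67  111010011011001011→1 (0)
 68  110100110110010110→1 (1)
 69  101001101100101101→1 (1)
 70  010011011001011011→0 (1)
 71  100110110010110111→1 (1)
 72  001101100101101111→0 (1)
 73  011011001011011111→0 (1)
 74  110110010110111111→1 (1)
 75  101100101101111111→1 (0)
 76  011001011011111110→0 (1)
 77  110010110111111101→1 (0)
 78  100101101111111010→1 (0)
 79  001011011111110100→0 (1)
 80  010110111111101001→0 (1)
 81  101101111111010011→1 (0)
 82  011011111110100110→0 (0)
 83  110111111101001100→1 (0)
 84  101111111010011000→1 (1)
 85  011111110100110001→0 (0)
 86  111111101001100010→1 (0)
 87  111111010011000100→1 (0)
 88  111110100110001000→1 (1)
 89  111101001100010001→1 (1)
 90  111010011000100011→1 (1)
 91  110100110001000111→1 (0)
 92  101001100010001110→1 (1)
 93  010011000100011101→0 (0)
 94  100110001000111010→1 (1)
 95  001100010001110101→0 (1)
 96  011000100011101011→0 (1)
 97  110001000111010111→1 (0)
 98  100010001110101110→1 (1)
 99  000100011101011101→0 (1)
100  001000111010111011→0 (0)
101  010001110101110110→0 (1)
102  100011101011101101→1 (0)

0001100101111000111101111011000101011111010100101111001000110000110111010011011001011011111110100110001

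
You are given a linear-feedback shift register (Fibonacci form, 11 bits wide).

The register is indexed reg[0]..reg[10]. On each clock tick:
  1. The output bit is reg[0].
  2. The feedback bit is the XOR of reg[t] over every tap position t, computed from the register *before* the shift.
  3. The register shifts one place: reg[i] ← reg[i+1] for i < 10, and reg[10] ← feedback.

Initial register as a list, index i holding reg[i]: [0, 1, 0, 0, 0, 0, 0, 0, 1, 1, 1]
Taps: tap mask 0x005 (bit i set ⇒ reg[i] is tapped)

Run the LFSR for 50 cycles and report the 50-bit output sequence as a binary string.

k : reg_k → out_k, fb_k
0: 01000000111 → 0, fb=0
1: 10000001110 → 1, fb=1
2: 00000011101 → 0, fb=0
3: 00000111010 → 0, fb=0
4: 00001110100 → 0, fb=0
5: 00011101000 → 0, fb=0
6: 00111010000 → 0, fb=1
7: 01110100001 → 0, fb=1
8: 11101000011 → 1, fb=0
9: 11010000110 → 1, fb=1
10: 10100001101 → 1, fb=0
11: 01000011010 → 0, fb=0
12: 10000110100 → 1, fb=1
13: 00001101001 → 0, fb=0
14: 00011010010 → 0, fb=0
15: 00110100100 → 0, fb=1
16: 01101001001 → 0, fb=1
17: 11010010011 → 1, fb=1
18: 10100100111 → 1, fb=0
19: 01001001110 → 0, fb=0
20: 10010011100 → 1, fb=1
21: 00100111001 → 0, fb=1
22: 01001110011 → 0, fb=0
23: 10011100110 → 1, fb=1
24: 00111001101 → 0, fb=1
25: 01110011011 → 0, fb=1
26: 11100110111 → 1, fb=0
27: 11001101110 → 1, fb=1
28: 10011011101 → 1, fb=1
29: 00110111011 → 0, fb=1
30: 01101110111 → 0, fb=1
31: 11011101111 → 1, fb=1
32: 10111011111 → 1, fb=0
33: 01110111110 → 0, fb=1
34: 11101111101 → 1, fb=0
35: 11011111010 → 1, fb=1
36: 10111110101 → 1, fb=0
37: 01111101010 → 0, fb=1
38: 11111010101 → 1, fb=0
39: 11110101010 → 1, fb=0
40: 11101010100 → 1, fb=0
41: 11010101000 → 1, fb=1
42: 10101010001 → 1, fb=0
43: 01010100010 → 0, fb=0
44: 10101000100 → 1, fb=0
45: 01010001000 → 0, fb=0
46: 10100010000 → 1, fb=0
47: 01000100000 → 0, fb=0
48: 10001000000 → 1, fb=1
49: 00010000001 → 0, fb=0

01000000111010000110100100111001101110111110101010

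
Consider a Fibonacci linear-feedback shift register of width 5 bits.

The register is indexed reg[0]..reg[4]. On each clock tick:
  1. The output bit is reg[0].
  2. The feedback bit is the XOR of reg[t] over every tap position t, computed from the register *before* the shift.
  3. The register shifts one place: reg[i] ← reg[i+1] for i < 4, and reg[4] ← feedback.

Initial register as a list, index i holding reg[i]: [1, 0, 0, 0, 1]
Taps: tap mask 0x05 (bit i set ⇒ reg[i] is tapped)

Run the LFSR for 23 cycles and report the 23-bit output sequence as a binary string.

10001101110101000010010

step | reg (before) | out | fb
   0 | 10001 | 1 | 1
   1 | 00011 | 0 | 0
   2 | 00110 | 0 | 1
   3 | 01101 | 0 | 1
   4 | 11011 | 1 | 1
   5 | 10111 | 1 | 0
   6 | 01110 | 0 | 1
   7 | 11101 | 1 | 0
   8 | 11010 | 1 | 1
   9 | 10101 | 1 | 0
  10 | 01010 | 0 | 0
  11 | 10100 | 1 | 0
  12 | 01000 | 0 | 0
  13 | 10000 | 1 | 1
  14 | 00001 | 0 | 0
  15 | 00010 | 0 | 0
  16 | 00100 | 0 | 1
  17 | 01001 | 0 | 0
  18 | 10010 | 1 | 1
  19 | 00101 | 0 | 1
  20 | 01011 | 0 | 0
  21 | 10110 | 1 | 0
  22 | 01100 | 0 | 1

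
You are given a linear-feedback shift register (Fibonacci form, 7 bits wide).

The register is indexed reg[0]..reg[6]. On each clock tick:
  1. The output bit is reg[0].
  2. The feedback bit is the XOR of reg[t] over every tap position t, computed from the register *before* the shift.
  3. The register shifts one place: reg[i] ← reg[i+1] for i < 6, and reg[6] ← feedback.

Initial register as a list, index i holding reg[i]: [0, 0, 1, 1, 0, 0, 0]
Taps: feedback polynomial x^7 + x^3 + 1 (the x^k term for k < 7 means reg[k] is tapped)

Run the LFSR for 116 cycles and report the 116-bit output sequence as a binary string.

k : reg_k → out_k, fb_k
0: 0011000 → 0, fb=1
1: 0110001 → 0, fb=0
2: 1100010 → 1, fb=1
3: 1000101 → 1, fb=1
4: 0001011 → 0, fb=1
5: 0010111 → 0, fb=0
6: 0101110 → 0, fb=1
7: 1011101 → 1, fb=0
8: 0111010 → 0, fb=1
9: 1110101 → 1, fb=1
10: 1101011 → 1, fb=0
11: 1010110 → 1, fb=1
12: 0101101 → 0, fb=1
13: 1011011 → 1, fb=0
14: 0110110 → 0, fb=0
15: 1101100 → 1, fb=0
16: 1011000 → 1, fb=0
17: 0110000 → 0, fb=0
18: 1100000 → 1, fb=1
19: 1000001 → 1, fb=1
20: 0000011 → 0, fb=0
21: 0000110 → 0, fb=0
22: 0001100 → 0, fb=1
23: 0011001 → 0, fb=1
24: 0110011 → 0, fb=0
25: 1100110 → 1, fb=1
26: 1001101 → 1, fb=0
27: 0011010 → 0, fb=1
28: 0110101 → 0, fb=0
29: 1101010 → 1, fb=0
30: 1010100 → 1, fb=1
31: 0101001 → 0, fb=1
32: 1010011 → 1, fb=1
33: 0100111 → 0, fb=0
34: 1001110 → 1, fb=0
35: 0011100 → 0, fb=1
36: 0111001 → 0, fb=1
37: 1110011 → 1, fb=1
38: 1100111 → 1, fb=1
39: 1001111 → 1, fb=0
40: 0011110 → 0, fb=1
41: 0111101 → 0, fb=1
42: 1111011 → 1, fb=0
43: 1110110 → 1, fb=1
44: 1101101 → 1, fb=0
45: 1011010 → 1, fb=0
46: 0110100 → 0, fb=0
47: 1101000 → 1, fb=0
48: 1010000 → 1, fb=1
49: 0100001 → 0, fb=0
50: 1000010 → 1, fb=1
51: 0000101 → 0, fb=0
52: 0001010 → 0, fb=1
53: 0010101 → 0, fb=0
54: 0101010 → 0, fb=1
55: 1010101 → 1, fb=1
56: 0101011 → 0, fb=1
57: 1010111 → 1, fb=1
58: 0101111 → 0, fb=1
59: 1011111 → 1, fb=0
60: 0111110 → 0, fb=1
61: 1111101 → 1, fb=0
62: 1111010 → 1, fb=0
63: 1110100 → 1, fb=1
64: 1101001 → 1, fb=0
65: 1010010 → 1, fb=1
66: 0100101 → 0, fb=0
67: 1001010 → 1, fb=0
68: 0010100 → 0, fb=0
69: 0101000 → 0, fb=1
70: 1010001 → 1, fb=1
71: 0100011 → 0, fb=0
72: 1000110 → 1, fb=1
73: 0001101 → 0, fb=1
74: 0011011 → 0, fb=1
75: 0110111 → 0, fb=0
76: 1101110 → 1, fb=0
77: 1011100 → 1, fb=0
78: 0111000 → 0, fb=1
79: 1110001 → 1, fb=1
80: 1100011 → 1, fb=1
81: 1000111 → 1, fb=1
82: 0001111 → 0, fb=1
83: 0011111 → 0, fb=1
84: 0111111 → 0, fb=1
85: 1111111 → 1, fb=0
86: 1111110 → 1, fb=0
87: 1111100 → 1, fb=0
88: 1111000 → 1, fb=0
89: 1110000 → 1, fb=1
90: 1100001 → 1, fb=1
91: 1000011 → 1, fb=1
92: 0000111 → 0, fb=0
93: 0001110 → 0, fb=1
94: 0011101 → 0, fb=1
95: 0111011 → 0, fb=1
96: 1110111 → 1, fb=1
97: 1101111 → 1, fb=0
98: 1011110 → 1, fb=0
99: 0111100 → 0, fb=1
100: 1111001 → 1, fb=0
101: 1110010 → 1, fb=1
102: 1100101 → 1, fb=1
103: 1001011 → 1, fb=0
104: 0010110 → 0, fb=0
105: 0101100 → 0, fb=1
106: 1011001 → 1, fb=0
107: 0110010 → 0, fb=0
108: 1100100 → 1, fb=1
109: 1001001 → 1, fb=0
110: 0010010 → 0, fb=0
111: 0100100 → 0, fb=0
112: 1001000 → 1, fb=0
113: 0010000 → 0, fb=0
114: 0100000 → 0, fb=0
115: 1000000 → 1, fb=1

00110001011101011011000001100110101001110011110110100001010101111101001010001101110001111111000011101111001011001001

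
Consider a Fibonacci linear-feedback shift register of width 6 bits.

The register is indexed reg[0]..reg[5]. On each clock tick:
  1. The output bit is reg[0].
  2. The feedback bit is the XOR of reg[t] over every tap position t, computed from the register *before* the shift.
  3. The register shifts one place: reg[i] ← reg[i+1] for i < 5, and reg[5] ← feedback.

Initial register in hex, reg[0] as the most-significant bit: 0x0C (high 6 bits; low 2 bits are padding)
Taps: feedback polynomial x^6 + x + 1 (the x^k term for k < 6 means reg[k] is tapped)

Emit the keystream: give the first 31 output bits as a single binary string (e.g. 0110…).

tick  register→output (feedback)
  0  000011→0 (0)
  1  000110→0 (0)
  2  001100→0 (0)
  3  011000→0 (1)
  4  110001→1 (0)
  5  100010→1 (1)
  6  000101→0 (0)
  7  001010→0 (0)
  8  010100→0 (1)
  9  101001→1 (1)
 10  010011→0 (1)
 11  100111→1 (1)
 12  001111→0 (0)
 13  011110→0 (1)
 14  111101→1 (0)
 15  111010→1 (0)
 16  110100→1 (0)
 17  101000→1 (1)
 18  010001→0 (1)
 19  100011→1 (1)
 20  000111→0 (0)
 21  001110→0 (0)
 22  011100→0 (1)
 23  111001→1 (0)
 24  110010→1 (0)
 25  100100→1 (1)
 26  001001→0 (0)
 27  010010→0 (1)
 28  100101→1 (1)
 29  001011→0 (0)
 30  010110→0 (1)

0000110001010011110100011100100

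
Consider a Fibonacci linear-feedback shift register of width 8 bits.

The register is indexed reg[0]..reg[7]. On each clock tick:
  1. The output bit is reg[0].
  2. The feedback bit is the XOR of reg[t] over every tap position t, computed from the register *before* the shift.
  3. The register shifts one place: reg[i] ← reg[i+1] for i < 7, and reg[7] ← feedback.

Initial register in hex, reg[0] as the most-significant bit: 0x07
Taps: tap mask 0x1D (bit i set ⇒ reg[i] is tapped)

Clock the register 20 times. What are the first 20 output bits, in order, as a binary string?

00000111010101011111

step | reg (before) | out | fb
   0 | 00000111 | 0 | 0
   1 | 00001110 | 0 | 1
   2 | 00011101 | 0 | 0
   3 | 00111010 | 0 | 1
   4 | 01110101 | 0 | 0
   5 | 11101010 | 1 | 1
   6 | 11010101 | 1 | 0
   7 | 10101010 | 1 | 1
   8 | 01010101 | 0 | 1
   9 | 10101011 | 1 | 1
  10 | 01010111 | 0 | 1
  11 | 10101111 | 1 | 1
  12 | 01011111 | 0 | 0
  13 | 10111110 | 1 | 0
  14 | 01111100 | 0 | 1
  15 | 11111001 | 1 | 0
  16 | 11110010 | 1 | 1
  17 | 11100101 | 1 | 0
  18 | 11001010 | 1 | 0
  19 | 10010100 | 1 | 0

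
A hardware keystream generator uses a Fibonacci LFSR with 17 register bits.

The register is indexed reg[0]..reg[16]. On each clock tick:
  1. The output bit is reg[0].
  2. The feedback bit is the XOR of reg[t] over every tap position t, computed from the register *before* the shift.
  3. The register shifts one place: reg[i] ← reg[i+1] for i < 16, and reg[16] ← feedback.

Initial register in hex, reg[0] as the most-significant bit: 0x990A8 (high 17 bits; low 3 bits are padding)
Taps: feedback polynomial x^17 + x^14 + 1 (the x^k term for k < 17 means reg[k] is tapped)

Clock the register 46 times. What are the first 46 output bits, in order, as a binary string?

1001100100001010100111110110100001000111010111

tick  register→output (feedback)
  0  10011001000010101→1 (0)
  1  00110010000101010→0 (0)
  2  01100100001010100→0 (1)
  3  11001000010101001→1 (1)
  4  10010000101010011→1 (1)
  5  00100001010100111→0 (1)
  6  01000010101001111→0 (1)
  7  10000101010011111→1 (0)
  8  00001010100111110→0 (1)
  9  00010101001111101→0 (1)
 10  00101010011111011→0 (0)
 11  01010100111110110→0 (1)
 12  10101001111101101→1 (0)
 13  01010011111011010→0 (0)
 14  10100111110110100→1 (0)
 15  01001111101101000→0 (0)
 16  10011111011010000→1 (1)
 17  00111110110100001→0 (0)
 18  01111101101000010→0 (0)
 19  11111011010000100→1 (0)
 20  11110110100001000→1 (1)
 21  11101101000010001→1 (1)
 22  11011010000100011→1 (1)
 23  10110100001000111→1 (0)
 24  01101000010001110→0 (1)
 25  11010000100011101→1 (0)
 26  10100001000111010→1 (1)
 27  01000010001110101→0 (1)
 28  10000100011101011→1 (1)
 29  00001000111010111→0 (1)
 30  00010001110101111→0 (1)
 31  00100011101011111→0 (1)
 32  01000111010111111→0 (1)
 33  10001110101111111→1 (0)
 34  00011101011111110→0 (1)
 35  00111010111111101→0 (1)
 36  01110101111111011→0 (0)
 37  11101011111110110→1 (0)
 38  11010111111101100→1 (0)
 39  10101111111011000→1 (1)
 40  01011111110110001→0 (0)
 41  10111111101100010→1 (1)
 42  01111111011000101→0 (1)
 43  11111110110001011→1 (1)
 44  11111101100010111→1 (0)
 45  11111011000101110→1 (0)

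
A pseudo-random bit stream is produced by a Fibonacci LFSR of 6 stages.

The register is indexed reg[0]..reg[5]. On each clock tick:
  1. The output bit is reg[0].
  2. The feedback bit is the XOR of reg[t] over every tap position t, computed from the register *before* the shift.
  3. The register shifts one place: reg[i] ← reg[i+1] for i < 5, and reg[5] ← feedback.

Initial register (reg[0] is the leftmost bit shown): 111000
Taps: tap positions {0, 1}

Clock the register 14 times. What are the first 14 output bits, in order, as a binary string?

step | reg (before) | out | fb
   0 | 111000 | 1 | 0
   1 | 110000 | 1 | 0
   2 | 100000 | 1 | 1
   3 | 000001 | 0 | 0
   4 | 000010 | 0 | 0
   5 | 000100 | 0 | 0
   6 | 001000 | 0 | 0
   7 | 010000 | 0 | 1
   8 | 100001 | 1 | 1
   9 | 000011 | 0 | 0
  10 | 000110 | 0 | 0
  11 | 001100 | 0 | 0
  12 | 011000 | 0 | 1
  13 | 110001 | 1 | 0

11100000100001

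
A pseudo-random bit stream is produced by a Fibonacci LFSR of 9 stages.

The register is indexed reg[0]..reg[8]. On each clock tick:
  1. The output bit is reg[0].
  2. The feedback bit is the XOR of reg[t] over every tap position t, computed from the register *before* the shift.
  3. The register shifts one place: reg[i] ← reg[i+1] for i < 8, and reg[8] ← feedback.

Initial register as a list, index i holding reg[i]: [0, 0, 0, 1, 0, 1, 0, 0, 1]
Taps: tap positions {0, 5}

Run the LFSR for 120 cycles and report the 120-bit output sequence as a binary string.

k : reg_k → out_k, fb_k
0: 000101001 → 0, fb=1
1: 001010011 → 0, fb=0
2: 010100110 → 0, fb=0
3: 101001100 → 1, fb=0
4: 010011000 → 0, fb=1
5: 100110001 → 1, fb=1
6: 001100011 → 0, fb=0
7: 011000110 → 0, fb=0
8: 110001100 → 1, fb=0
9: 100011000 → 1, fb=0
10: 000110000 → 0, fb=0
11: 001100000 → 0, fb=0
12: 011000000 → 0, fb=0
13: 110000000 → 1, fb=1
14: 100000001 → 1, fb=1
15: 000000011 → 0, fb=0
16: 000000110 → 0, fb=0
17: 000001100 → 0, fb=1
18: 000011001 → 0, fb=1
19: 000110011 → 0, fb=0
20: 001100110 → 0, fb=0
21: 011001100 → 0, fb=1
22: 110011001 → 1, fb=0
23: 100110010 → 1, fb=1
24: 001100101 → 0, fb=0
25: 011001010 → 0, fb=1
26: 110010101 → 1, fb=1
27: 100101011 → 1, fb=0
28: 001010110 → 0, fb=0
29: 010101100 → 0, fb=1
30: 101011001 → 1, fb=0
31: 010110010 → 0, fb=0
32: 101100100 → 1, fb=1
33: 011001001 → 0, fb=1
34: 110010011 → 1, fb=1
35: 100100111 → 1, fb=1
36: 001001111 → 0, fb=1
37: 010011111 → 0, fb=1
38: 100111111 → 1, fb=0
39: 001111110 → 0, fb=1
40: 011111101 → 0, fb=1
41: 111111011 → 1, fb=0
42: 111110110 → 1, fb=1
43: 111101101 → 1, fb=0
44: 111011010 → 1, fb=0
45: 110110100 → 1, fb=1
46: 101101001 → 1, fb=0
47: 011010010 → 0, fb=0
48: 110100100 → 1, fb=1
49: 101001001 → 1, fb=0
50: 010010010 → 0, fb=0
51: 100100100 → 1, fb=1
52: 001001001 → 0, fb=1
53: 010010011 → 0, fb=0
54: 100100110 → 1, fb=1
55: 001001101 → 0, fb=1
56: 010011011 → 0, fb=1
57: 100110111 → 1, fb=1
58: 001101111 → 0, fb=1
59: 011011111 → 0, fb=1
60: 110111111 → 1, fb=0
61: 101111110 → 1, fb=0
62: 011111100 → 0, fb=1
63: 111111001 → 1, fb=0
64: 111110010 → 1, fb=1
65: 111100101 → 1, fb=1
66: 111001011 → 1, fb=0
67: 110010110 → 1, fb=1
68: 100101101 → 1, fb=0
69: 001011010 → 0, fb=1
70: 010110101 → 0, fb=0
71: 101101010 → 1, fb=0
72: 011010100 → 0, fb=0
73: 110101000 → 1, fb=0
74: 101010000 → 1, fb=1
75: 010100001 → 0, fb=0
76: 101000010 → 1, fb=1
77: 010000101 → 0, fb=0
78: 100001010 → 1, fb=0
79: 000010100 → 0, fb=0
80: 000101000 → 0, fb=1
81: 001010001 → 0, fb=0
82: 010100010 → 0, fb=0
83: 101000100 → 1, fb=1
84: 010001001 → 0, fb=1
85: 100010011 → 1, fb=1
86: 000100111 → 0, fb=0
87: 001001110 → 0, fb=1
88: 010011101 → 0, fb=1
89: 100111011 → 1, fb=0
90: 001110110 → 0, fb=0
91: 011101100 → 0, fb=1
92: 111011001 → 1, fb=0
93: 110110010 → 1, fb=1
94: 101100101 → 1, fb=1
95: 011001011 → 0, fb=1
96: 110010111 → 1, fb=1
97: 100101111 → 1, fb=0
98: 001011110 → 0, fb=1
99: 010111101 → 0, fb=1
100: 101111011 → 1, fb=0
101: 011110110 → 0, fb=0
102: 111101100 → 1, fb=0
103: 111011000 → 1, fb=0
104: 110110000 → 1, fb=1
105: 101100001 → 1, fb=1
106: 011000011 → 0, fb=0
107: 110000110 → 1, fb=1
108: 100001101 → 1, fb=0
109: 000011010 → 0, fb=1
110: 000110101 → 0, fb=0
111: 001101010 → 0, fb=1
112: 011010101 → 0, fb=0
113: 110101010 → 1, fb=0
114: 101010100 → 1, fb=1
115: 010101001 → 0, fb=1
116: 101010011 → 1, fb=1
117: 010100111 → 0, fb=0
118: 101001110 → 1, fb=0
119: 010011100 → 0, fb=1

000101001100011000000011001100101011001001111110110100100100110111111001011010100001010001001110110010111101100001101010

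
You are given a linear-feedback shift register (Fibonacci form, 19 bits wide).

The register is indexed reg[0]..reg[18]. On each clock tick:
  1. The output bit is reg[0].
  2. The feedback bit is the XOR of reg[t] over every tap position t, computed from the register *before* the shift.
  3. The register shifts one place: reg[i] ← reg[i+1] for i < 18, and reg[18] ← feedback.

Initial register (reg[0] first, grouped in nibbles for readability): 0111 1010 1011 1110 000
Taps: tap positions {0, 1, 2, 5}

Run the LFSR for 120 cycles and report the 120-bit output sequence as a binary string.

k : reg_k → out_k, fb_k
0: 0111101010111110000 → 0, fb=0
1: 1111010101111100000 → 1, fb=0
2: 1110101011111000000 → 1, fb=1
3: 1101010111110000001 → 1, fb=1
4: 1010101111100000011 → 1, fb=0
5: 0101011111000000110 → 0, fb=0
6: 1010111110000001100 → 1, fb=1
7: 0101111100000011001 → 0, fb=0
8: 1011111000000110010 → 1, fb=1
9: 0111110000001100101 → 0, fb=1
10: 1111100000011001011 → 1, fb=1
11: 1111000000110010111 → 1, fb=1
12: 1110000001100101111 → 1, fb=1
13: 1100000011001011111 → 1, fb=0
14: 1000000110010111110 → 1, fb=1
15: 0000001100101111101 → 0, fb=0
16: 0000011001011111010 → 0, fb=1
17: 0000110010111110101 → 0, fb=1
18: 0001100101111101011 → 0, fb=0
19: 0011001011111010110 → 0, fb=1
20: 0110010111110101101 → 0, fb=1
21: 1100101111101011011 → 1, fb=0
22: 1001011111010110110 → 1, fb=0
23: 0010111110101101100 → 0, fb=0
24: 0101111101011011000 → 0, fb=0
25: 1011111010110110000 → 1, fb=1
26: 0111110101101100001 → 0, fb=1
27: 1111101011011000011 → 1, fb=1
28: 1111010110110000111 → 1, fb=0
29: 1110101101100001110 → 1, fb=1
30: 1101011011000011101 → 1, fb=1
31: 1010110110000111011 → 1, fb=1
32: 0101101100001110111 → 0, fb=1
33: 1011011000011101111 → 1, fb=1
34: 0110110000111011111 → 0, fb=1
35: 1101100001110111111 → 1, fb=0
36: 1011000011101111110 → 1, fb=0
37: 0110000111011111100 → 0, fb=0
38: 1100001110111111000 → 1, fb=0
39: 1000011101111110000 → 1, fb=0
40: 0000111011111100000 → 0, fb=1
41: 0001110111111000001 → 0, fb=1
42: 0011101111110000011 → 0, fb=1
43: 0111011111100000111 → 0, fb=1
44: 1110111111000001111 → 1, fb=0
45: 1101111110000011110 → 1, fb=1
46: 1011111100000111101 → 1, fb=1
47: 0111111000001111011 → 0, fb=1
48: 1111110000011110111 → 1, fb=0
49: 1111100000111101110 → 1, fb=1
50: 1111000001111011101 → 1, fb=1
51: 1110000011110111011 → 1, fb=1
52: 1100000111101110111 → 1, fb=0
53: 1000001111011101110 → 1, fb=1
54: 0000011110111011101 → 0, fb=1
55: 0000111101110111011 → 0, fb=1
56: 0001111011101110111 → 0, fb=1
57: 0011110111011101111 → 0, fb=0
58: 0111101110111011110 → 0, fb=0
59: 1111011101110111100 → 1, fb=0
60: 1110111011101111000 → 1, fb=0
61: 1101110111011110000 → 1, fb=1
62: 1011101110111100001 → 1, fb=0
63: 0111011101111000010 → 0, fb=1
64: 1110111011110000101 → 1, fb=0
65: 1101110111100001010 → 1, fb=1
66: 1011101111000010101 → 1, fb=0
67: 0111011110000101010 → 0, fb=1
68: 1110111100001010101 → 1, fb=0
69: 1101111000010101010 → 1, fb=1
70: 1011110000101010101 → 1, fb=1
71: 0111100001010101011 → 0, fb=0
72: 1111000010101010110 → 1, fb=1
73: 1110000101010101101 → 1, fb=1
74: 1100001010101011011 → 1, fb=0
75: 1000010101010110110 → 1, fb=0
76: 0000101010101101100 → 0, fb=0
77: 0001010101011011000 → 0, fb=1
78: 0010101010110110001 → 0, fb=1
79: 0101010101101100011 → 0, fb=0
80: 1010101011011000110 → 1, fb=0
81: 0101010110110001100 → 0, fb=0
82: 1010101101100011000 → 1, fb=0
83: 0101011011000110000 → 0, fb=0
84: 1010110110001100000 → 1, fb=1
85: 0101101100011000001 → 0, fb=1
86: 1011011000110000011 → 1, fb=1
87: 0110110001100000111 → 0, fb=1
88: 1101100011000001111 → 1, fb=0
89: 1011000110000011110 → 1, fb=0
90: 0110001100000111100 → 0, fb=0
91: 1100011000001111000 → 1, fb=1
92: 1000110000011110001 → 1, fb=0
93: 0001100000111100010 → 0, fb=0
94: 0011000001111000100 → 0, fb=1
95: 0110000011110001001 → 0, fb=0
96: 1100000111100010010 → 1, fb=0
97: 1000001111000100100 → 1, fb=1
98: 0000011110001001001 → 0, fb=1
99: 0000111100010010011 → 0, fb=1
100: 0001111000100100111 → 0, fb=1
101: 0011110001001001111 → 0, fb=0
102: 0111100010010011110 → 0, fb=0
103: 1111000100100111100 → 1, fb=1
104: 1110001001001111001 → 1, fb=1
105: 1100010010011110011 → 1, fb=1
106: 1000100100111100111 → 1, fb=1
107: 0001001001111001111 → 0, fb=0
108: 0010010011110011110 → 0, fb=0
109: 0100100111100111100 → 0, fb=1
110: 1001001111001111001 → 1, fb=1
111: 0010011110011110011 → 0, fb=0
112: 0100111100111100110 → 0, fb=0
113: 1001111001111001100 → 1, fb=0
114: 0011110011110011000 → 0, fb=0
115: 0111100111100110000 → 0, fb=0
116: 1111001111001100000 → 1, fb=1
117: 1110011110011000001 → 1, fb=0
118: 1100111100110000010 → 1, fb=1
119: 1001111001100000101 → 1, fb=0

011110101011111000000110010111110101101100001110111111000001111011101110111100001010101011011000110000011110001001001111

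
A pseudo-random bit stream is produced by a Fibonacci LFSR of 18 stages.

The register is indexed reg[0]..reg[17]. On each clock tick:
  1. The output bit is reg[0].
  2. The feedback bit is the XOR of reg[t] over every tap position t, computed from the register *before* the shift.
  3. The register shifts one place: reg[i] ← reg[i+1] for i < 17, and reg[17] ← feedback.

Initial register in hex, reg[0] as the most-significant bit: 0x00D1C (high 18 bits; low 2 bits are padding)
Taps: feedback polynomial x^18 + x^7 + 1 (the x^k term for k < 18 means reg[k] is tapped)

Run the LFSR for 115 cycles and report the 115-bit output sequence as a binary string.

0000000011010001110110100000111100110111011001010010000101111101011001111111001110100111100010000001100011100001000

tick  register→output (feedback)
  0  000000001101000111→0 (0)
  1  000000011010001110→0 (1)
  2  000000110100011101→0 (1)
  3  000001101000111011→0 (0)
  4  000011010001110110→0 (1)
  5  000110100011101101→0 (0)
  6  001101000111011010→0 (0)
  7  011010001110110100→0 (0)
  8  110100011101101000→1 (0)
  9  101000111011010000→1 (0)
 10  010001110110100000→0 (1)
 11  100011101101000001→1 (1)
 12  000111011010000011→0 (1)
 13  001110110100000111→0 (1)
 14  011101101000001111→0 (0)
 15  111011010000011110→1 (0)
 16  110110100000111100→1 (1)
 17  101101000001111001→1 (1)
 18  011010000011110011→0 (0)
 19  110100000111100110→1 (1)
 20  101000001111001101→1 (1)
 21  010000011110011011→0 (1)
 22  100000111100110111→1 (0)
 23  000001111001101110→0 (1)
 24  000011110011011101→0 (1)
 25  000111100110111011→0 (0)
 26  001111001101110110→0 (0)
 27  011110011011101100→0 (1)
 28  111100110111011001→1 (0)
 29  111001101110110010→1 (1)
 30  110011011101100101→1 (0)
 31  100110111011001010→1 (0)
 32  001101110110010100→0 (1)
 33  011011101100101001→0 (0)
 34  110111011001010010→1 (0)
 35  101110110010100100→1 (0)
 36  011101100101001000→0 (0)
 37  111011001010010000→1 (1)
 38  110110010100100001→1 (0)
 39  101100101001000010→1 (1)
 40  011001010010000101→0 (1)
 41  110010100100001011→1 (1)
 42  100101001000010111→1 (1)
 43  001010010000101111→0 (1)
 44  010100100001011111→0 (0)
 45  101001000010111110→1 (1)
 46  010010000101111101→0 (0)
 47  100100001011111010→1 (1)
 48  001000010111110101→0 (1)
 49  010000101111101011→0 (0)
 50  100001011111010110→1 (0)
 51  000010111110101100→0 (1)
 52  000101111101011001→0 (1)
 53  001011111010110011→0 (1)
 54  010111110101100111→0 (1)
 55  101111101011001111→1 (1)
 56  011111010110011111→0 (1)
 57  111110101100111111→1 (1)
 58  111101011001111111→1 (0)
 59  111010110011111110→1 (0)
 60  110101100111111100→1 (1)
 61  101011001111111001→1 (1)
 62  010110011111110011→0 (1)
 63  101100111111100111→1 (0)
 64  011001111111001110→0 (1)
 65  110011111110011101→1 (0)
 66  100111111100111010→1 (0)
 67  001111111001110100→0 (1)
 68  011111110011101001→0 (1)
 69  111111100111010011→1 (1)
 70  111111001110100111→1 (1)
 71  111110011101001111→1 (0)
 72  111100111010011110→1 (0)
 73  111001110100111100→1 (0)
 74  110011101001111000→1 (1)
 75  100111010011110001→1 (0)
 76  001110100111100010→0 (0)
 77  011101001111000100→0 (0)
 78  111010011110001000→1 (0)
 79  110100111100010000→1 (0)
 80  101001111000100000→1 (0)
 81  010011110001000000→0 (1)
 82  100111100010000001→1 (1)
 83  001111000100000011→0 (0)
 84  011110001000000110→0 (0)
 85  111100010000001100→1 (0)
 86  111000100000011000→1 (1)
 87  110001000000110001→1 (1)
 88  100010000001100011→1 (1)
 89  000100000011000111→0 (0)
 90  001000000110001110→0 (0)
 91  010000001100011100→0 (0)
 92  100000011000111000→1 (0)
 93  000000110001110000→0 (1)
 94  000001100011100001→0 (0)
 95  000011000111000010→0 (0)
 96  000110001110000100→0 (0)
 97  001100011100001000→0 (1)
 98  011000111000010001→0 (1)
 99  110001110000100011→1 (0)
100  100011100001000110→1 (1)
101  000111000010001101→0 (0)
102  001110000100011010→0 (0)
103  011100001000110100→0 (0)
104  111000010001101000→1 (0)
105  110000100011010000→1 (1)
106  100001000110100001→1 (1)
107  000010001101000011→0 (0)
108  000100011010000110→0 (1)
109  001000110100001101→0 (1)
110  010001101000011011→0 (0)
111  100011010000110110→1 (0)
112  000110100001101100→0 (0)
113  001101000011011000→0 (0)
114  011010000110110000→0 (0)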